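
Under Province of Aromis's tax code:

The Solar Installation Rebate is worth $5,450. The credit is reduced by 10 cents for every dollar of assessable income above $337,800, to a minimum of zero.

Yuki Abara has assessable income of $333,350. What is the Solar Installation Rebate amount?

$5,450

Solar Installation Rebate: $333,350 is at or below the $337,800 threshold, so the full $5,450 applies.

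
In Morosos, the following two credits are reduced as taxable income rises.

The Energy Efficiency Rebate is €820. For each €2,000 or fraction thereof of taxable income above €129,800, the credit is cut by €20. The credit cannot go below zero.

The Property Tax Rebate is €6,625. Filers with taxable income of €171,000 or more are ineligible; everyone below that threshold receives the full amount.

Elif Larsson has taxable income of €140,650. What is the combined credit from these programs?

Energy Efficiency Rebate: income exceeds €129,800 by €10,850, which is 6 full-or-partial €2,000 increments; reduction = 6 × €20 = €120, leaving €700.
Property Tax Rebate: €140,650 is below the €171,000 cutoff, so the full €6,625 applies.
Total: €700 + €6,625 = €7,325.

€7,325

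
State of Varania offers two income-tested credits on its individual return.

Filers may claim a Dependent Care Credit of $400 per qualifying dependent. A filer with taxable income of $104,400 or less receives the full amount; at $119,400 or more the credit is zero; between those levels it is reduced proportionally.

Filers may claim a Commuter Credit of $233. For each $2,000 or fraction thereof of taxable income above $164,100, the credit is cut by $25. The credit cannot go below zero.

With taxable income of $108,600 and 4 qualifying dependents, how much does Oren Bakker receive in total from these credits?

$1,385

Dependent Care Credit: base = 4 × $400 = $1,600. $108,600 is $4,200 into a $15,000 phase-out range, leaving 10,800/15,000 of the credit: $1,600 × 10,800/15,000 = $1,152.
Commuter Credit: $108,600 is at or below the $164,100 threshold, so the full $233 applies.
Total: $1,152 + $233 = $1,385.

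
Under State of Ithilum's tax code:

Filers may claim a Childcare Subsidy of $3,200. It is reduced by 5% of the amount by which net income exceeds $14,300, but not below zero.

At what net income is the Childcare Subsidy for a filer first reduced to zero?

$78,300

The credit falls by 5% of each dollar above $14,300, so it reaches zero when the excess is $3,200 / 5% = $64,000: income = $14,300 + $64,000 = $78,300.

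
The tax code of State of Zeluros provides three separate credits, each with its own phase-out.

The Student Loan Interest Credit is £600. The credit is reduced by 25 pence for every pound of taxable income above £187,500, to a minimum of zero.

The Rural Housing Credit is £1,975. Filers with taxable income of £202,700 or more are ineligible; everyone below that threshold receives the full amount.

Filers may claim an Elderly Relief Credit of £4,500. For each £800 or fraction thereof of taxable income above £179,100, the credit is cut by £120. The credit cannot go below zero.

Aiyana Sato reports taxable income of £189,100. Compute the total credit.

£5,115

Student Loan Interest Credit: 25% of the £1,600 excess over £187,500 is £400; credit = £600 − £400 = £200.
Rural Housing Credit: £189,100 is below the £202,700 cutoff, so the full £1,975 applies.
Elderly Relief Credit: income exceeds £179,100 by £10,000, which is 13 full-or-partial £800 increments; reduction = 13 × £120 = £1,560, leaving £2,940.
Total: £200 + £1,975 + £2,940 = £5,115.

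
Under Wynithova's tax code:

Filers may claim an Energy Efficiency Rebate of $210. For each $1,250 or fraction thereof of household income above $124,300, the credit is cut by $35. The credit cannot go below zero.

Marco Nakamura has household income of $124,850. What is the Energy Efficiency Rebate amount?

$175

Energy Efficiency Rebate: income exceeds $124,300 by $550, which is 1 full-or-partial $1,250 increment; reduction = 1 × $35 = $35, leaving $175.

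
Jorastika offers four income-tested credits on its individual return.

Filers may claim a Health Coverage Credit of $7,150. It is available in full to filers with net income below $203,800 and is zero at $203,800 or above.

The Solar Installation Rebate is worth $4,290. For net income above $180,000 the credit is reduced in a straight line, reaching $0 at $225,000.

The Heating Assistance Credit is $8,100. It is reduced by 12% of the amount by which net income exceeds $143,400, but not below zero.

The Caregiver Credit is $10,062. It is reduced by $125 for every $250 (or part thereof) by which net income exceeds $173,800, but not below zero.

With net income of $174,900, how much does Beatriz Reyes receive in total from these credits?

Health Coverage Credit: $174,900 is below the $203,800 cutoff, so the full $7,150 applies.
Solar Installation Rebate: $174,900 is at or below the $180,000 threshold, so the full $4,290 applies.
Heating Assistance Credit: 12% of the $31,500 excess over $143,400 is $3,780; credit = $8,100 − $3,780 = $4,320.
Caregiver Credit: income exceeds $173,800 by $1,100, which is 5 full-or-partial $250 increments; reduction = 5 × $125 = $625, leaving $9,437.
Total: $7,150 + $4,290 + $4,320 + $9,437 = $25,197.

$25,197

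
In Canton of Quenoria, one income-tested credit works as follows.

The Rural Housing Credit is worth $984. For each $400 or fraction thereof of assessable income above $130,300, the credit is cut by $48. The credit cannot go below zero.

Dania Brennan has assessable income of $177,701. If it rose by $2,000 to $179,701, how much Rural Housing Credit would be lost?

$0

At $177,701 — income exceeds $130,300 by $47,401 → 119 increments × $48 = $5,712 ≥ base, so the credit is $0.
At $179,701 — income exceeds $130,300 by $49,401 → 124 increments × $48 = $5,952 ≥ base, so the credit is $0.
Lost: $0 − $0 = $0.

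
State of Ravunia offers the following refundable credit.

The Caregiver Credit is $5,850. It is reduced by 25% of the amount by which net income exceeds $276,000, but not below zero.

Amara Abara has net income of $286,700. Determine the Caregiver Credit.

$3,175

Caregiver Credit: 25% of the $10,700 excess over $276,000 is $2,675; credit = $5,850 − $2,675 = $3,175.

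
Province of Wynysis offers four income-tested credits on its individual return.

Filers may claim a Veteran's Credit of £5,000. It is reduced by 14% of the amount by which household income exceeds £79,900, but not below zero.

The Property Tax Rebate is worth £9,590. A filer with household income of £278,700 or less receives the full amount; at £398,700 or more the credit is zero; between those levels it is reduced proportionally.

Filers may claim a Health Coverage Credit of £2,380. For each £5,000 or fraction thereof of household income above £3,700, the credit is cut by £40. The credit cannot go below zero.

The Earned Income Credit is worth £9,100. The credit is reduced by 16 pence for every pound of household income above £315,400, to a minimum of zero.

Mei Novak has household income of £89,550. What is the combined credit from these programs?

Veteran's Credit: 14% of the £9,650 excess over £79,900 is £1,351; credit = £5,000 − £1,351 = £3,649.
Property Tax Rebate: £89,550 is at or below the £278,700 threshold, so the full £9,590 applies.
Health Coverage Credit: income exceeds £3,700 by £85,850, which is 18 full-or-partial £5,000 increments; reduction = 18 × £40 = £720, leaving £1,660.
Earned Income Credit: £89,550 is at or below the £315,400 threshold, so the full £9,100 applies.
Total: £3,649 + £9,590 + £1,660 + £9,100 = £23,999.

£23,999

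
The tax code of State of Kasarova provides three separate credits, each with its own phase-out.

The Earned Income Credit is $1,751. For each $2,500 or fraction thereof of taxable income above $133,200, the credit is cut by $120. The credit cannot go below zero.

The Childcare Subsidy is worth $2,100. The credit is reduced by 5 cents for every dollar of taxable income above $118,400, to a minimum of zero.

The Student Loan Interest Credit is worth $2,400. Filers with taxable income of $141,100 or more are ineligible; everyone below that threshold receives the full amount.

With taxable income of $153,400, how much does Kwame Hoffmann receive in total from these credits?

Earned Income Credit: income exceeds $133,200 by $20,200, which is 9 full-or-partial $2,500 increments; reduction = 9 × $120 = $1,080, leaving $671.
Childcare Subsidy: 5% of the $35,000 excess over $118,400 is $1,750; credit = $2,100 − $1,750 = $350.
Student Loan Interest Credit: $153,400 meets or exceeds the $141,100 cutoff, so the credit is $0.
Total: $671 + $350 + $0 = $1,021.

$1,021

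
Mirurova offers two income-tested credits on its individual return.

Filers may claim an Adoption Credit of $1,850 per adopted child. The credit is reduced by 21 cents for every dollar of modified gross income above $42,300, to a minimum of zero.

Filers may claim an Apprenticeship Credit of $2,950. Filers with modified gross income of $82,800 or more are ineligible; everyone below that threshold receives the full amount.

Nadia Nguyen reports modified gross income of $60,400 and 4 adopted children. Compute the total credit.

$6,549

Adoption Credit: base = 4 × $1,850 = $7,400. 21% of the $18,100 excess over $42,300 is $3,801; credit = $7,400 − $3,801 = $3,599.
Apprenticeship Credit: $60,400 is below the $82,800 cutoff, so the full $2,950 applies.
Total: $3,599 + $2,950 = $6,549.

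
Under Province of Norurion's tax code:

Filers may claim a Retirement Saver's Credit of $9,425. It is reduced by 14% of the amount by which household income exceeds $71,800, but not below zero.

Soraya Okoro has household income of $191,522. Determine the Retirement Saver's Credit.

Retirement Saver's Credit: 14% of the $119,722 excess over $71,800 is $16,761.08 ≥ base, so the credit is $0.

$0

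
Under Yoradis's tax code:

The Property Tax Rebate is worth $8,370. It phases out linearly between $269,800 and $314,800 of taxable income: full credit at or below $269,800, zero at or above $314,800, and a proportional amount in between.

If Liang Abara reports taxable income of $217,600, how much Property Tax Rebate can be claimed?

Property Tax Rebate: $217,600 is at or below the $269,800 threshold, so the full $8,370 applies.

$8,370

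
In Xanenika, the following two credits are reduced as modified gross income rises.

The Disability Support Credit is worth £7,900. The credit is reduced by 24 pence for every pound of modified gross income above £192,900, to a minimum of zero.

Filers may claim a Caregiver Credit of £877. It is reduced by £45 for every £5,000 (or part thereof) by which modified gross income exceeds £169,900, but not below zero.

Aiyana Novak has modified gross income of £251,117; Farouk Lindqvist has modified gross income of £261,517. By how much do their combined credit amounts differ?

Aiyana (£251,117): Disability Support Credit: 24% of the £58,217 excess over £192,900 is £13,972.08 ≥ base, so the credit is £0. Caregiver Credit: income exceeds £169,900 by £81,217, which is 17 full-or-partial £5,000 increments; reduction = 17 × £45 = £765, leaving £112. total £0 + £112 = £112
Farouk (£261,517): Disability Support Credit: 24% of the £68,617 excess over £192,900 is £16,468.08 ≥ base, so the credit is £0. Caregiver Credit: income exceeds £169,900 by £91,617, which is 19 full-or-partial £5,000 increments; reduction = 19 × £45 = £855, leaving £22. total £0 + £22 = £22
Difference: |£112 − £22| = £90.

£90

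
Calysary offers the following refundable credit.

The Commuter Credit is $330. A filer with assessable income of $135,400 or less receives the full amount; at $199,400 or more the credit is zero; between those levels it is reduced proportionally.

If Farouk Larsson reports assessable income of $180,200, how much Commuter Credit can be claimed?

Commuter Credit: $180,200 is $44,800 into a $64,000 phase-out range, leaving 19,200/64,000 of the credit: $330 × 19,200/64,000 = $99.

$99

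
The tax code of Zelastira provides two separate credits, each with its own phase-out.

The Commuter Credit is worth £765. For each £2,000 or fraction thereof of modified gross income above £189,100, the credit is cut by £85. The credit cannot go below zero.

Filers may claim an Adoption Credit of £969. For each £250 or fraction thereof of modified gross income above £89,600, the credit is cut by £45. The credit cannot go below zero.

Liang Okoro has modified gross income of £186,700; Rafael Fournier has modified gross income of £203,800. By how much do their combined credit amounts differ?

£680

Liang (£186,700): Commuter Credit: £186,700 is at or below the £189,100 threshold, so the full £765 applies. Adoption Credit: income exceeds £89,600 by £97,100 → 389 increments × £45 = £17,505 ≥ base, so the credit is £0. total £765 + £0 = £765
Rafael (£203,800): Commuter Credit: income exceeds £189,100 by £14,700, which is 8 full-or-partial £2,000 increments; reduction = 8 × £85 = £680, leaving £85. Adoption Credit: income exceeds £89,600 by £114,200 → 457 increments × £45 = £20,565 ≥ base, so the credit is £0. total £85 + £0 = £85
Difference: |£765 − £85| = £680.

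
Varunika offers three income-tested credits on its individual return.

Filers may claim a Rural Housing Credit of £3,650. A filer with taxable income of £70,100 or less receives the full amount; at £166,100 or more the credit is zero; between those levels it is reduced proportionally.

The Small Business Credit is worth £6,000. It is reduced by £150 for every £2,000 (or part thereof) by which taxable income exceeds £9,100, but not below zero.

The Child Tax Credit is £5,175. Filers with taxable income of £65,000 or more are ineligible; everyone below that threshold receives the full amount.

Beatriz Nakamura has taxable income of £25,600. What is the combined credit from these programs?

Rural Housing Credit: £25,600 is at or below the £70,100 threshold, so the full £3,650 applies.
Small Business Credit: income exceeds £9,100 by £16,500, which is 9 full-or-partial £2,000 increments; reduction = 9 × £150 = £1,350, leaving £4,650.
Child Tax Credit: £25,600 is below the £65,000 cutoff, so the full £5,175 applies.
Total: £3,650 + £4,650 + £5,175 = £13,475.

£13,475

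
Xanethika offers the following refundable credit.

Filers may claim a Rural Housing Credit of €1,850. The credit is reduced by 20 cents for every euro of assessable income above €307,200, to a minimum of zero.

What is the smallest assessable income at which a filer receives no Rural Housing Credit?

The credit falls by 20% of each euro above €307,200, so it reaches zero when the excess is €1,850 / 20% = €9,250: income = €307,200 + €9,250 = €316,450.

€316,450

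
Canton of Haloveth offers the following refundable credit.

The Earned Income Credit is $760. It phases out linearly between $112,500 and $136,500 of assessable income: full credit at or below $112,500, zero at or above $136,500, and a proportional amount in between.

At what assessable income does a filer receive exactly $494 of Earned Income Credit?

$494 is 494/760 of the full $760, so 266/760 of the $24,000 range has been used: income = $112,500 + $24,000 × 266/760 = $120,900.

$120,900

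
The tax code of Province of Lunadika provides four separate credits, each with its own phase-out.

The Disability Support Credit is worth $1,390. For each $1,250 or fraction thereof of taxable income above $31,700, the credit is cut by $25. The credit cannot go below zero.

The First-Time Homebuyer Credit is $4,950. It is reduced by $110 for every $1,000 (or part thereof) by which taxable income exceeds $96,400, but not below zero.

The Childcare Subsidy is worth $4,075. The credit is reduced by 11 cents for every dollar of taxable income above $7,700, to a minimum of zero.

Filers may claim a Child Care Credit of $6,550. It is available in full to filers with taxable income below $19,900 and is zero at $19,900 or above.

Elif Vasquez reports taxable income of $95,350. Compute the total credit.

Disability Support Credit: income exceeds $31,700 by $63,650, which is 51 full-or-partial $1,250 increments; reduction = 51 × $25 = $1,275, leaving $115.
First-Time Homebuyer Credit: $95,350 is at or below the $96,400 threshold, so the full $4,950 applies.
Childcare Subsidy: 11% of the $87,650 excess over $7,700 is $9,641.50 ≥ base, so the credit is $0.
Child Care Credit: $95,350 meets or exceeds the $19,900 cutoff, so the credit is $0.
Total: $115 + $4,950 + $0 + $0 = $5,065.

$5,065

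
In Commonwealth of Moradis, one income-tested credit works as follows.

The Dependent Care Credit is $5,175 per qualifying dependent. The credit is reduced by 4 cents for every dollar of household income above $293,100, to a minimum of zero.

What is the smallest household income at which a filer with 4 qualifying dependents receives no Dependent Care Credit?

Full credit = 4 × $5,175 = $20,700.
The credit falls by 4% of each dollar above $293,100, so it reaches zero when the excess is $20,700 / 4% = $517,500: income = $293,100 + $517,500 = $810,600.

$810,600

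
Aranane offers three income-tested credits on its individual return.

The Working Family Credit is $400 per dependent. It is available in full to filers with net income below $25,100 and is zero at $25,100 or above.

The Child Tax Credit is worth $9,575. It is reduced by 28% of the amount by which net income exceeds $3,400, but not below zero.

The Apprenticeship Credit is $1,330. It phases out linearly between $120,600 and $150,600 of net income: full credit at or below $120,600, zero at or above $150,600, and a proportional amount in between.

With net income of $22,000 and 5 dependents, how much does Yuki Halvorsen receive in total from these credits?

$7,697

Working Family Credit: base = 5 × $400 = $2,000. $22,000 is below the $25,100 cutoff, so the full $2,000 applies.
Child Tax Credit: 28% of the $18,600 excess over $3,400 is $5,208; credit = $9,575 − $5,208 = $4,367.
Apprenticeship Credit: $22,000 is at or below the $120,600 threshold, so the full $1,330 applies.
Total: $2,000 + $4,367 + $1,330 = $7,697.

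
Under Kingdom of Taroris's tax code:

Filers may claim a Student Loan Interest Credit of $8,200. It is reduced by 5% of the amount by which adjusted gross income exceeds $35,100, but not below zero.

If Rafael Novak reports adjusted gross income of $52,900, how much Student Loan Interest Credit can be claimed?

Student Loan Interest Credit: 5% of the $17,800 excess over $35,100 is $890; credit = $8,200 − $890 = $7,310.

$7,310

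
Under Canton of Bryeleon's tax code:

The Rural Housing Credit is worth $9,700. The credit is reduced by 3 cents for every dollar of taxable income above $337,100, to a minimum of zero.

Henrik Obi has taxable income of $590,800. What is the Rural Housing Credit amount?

$2,089

Rural Housing Credit: 3% of the $253,700 excess over $337,100 is $7,611; credit = $9,700 − $7,611 = $2,089.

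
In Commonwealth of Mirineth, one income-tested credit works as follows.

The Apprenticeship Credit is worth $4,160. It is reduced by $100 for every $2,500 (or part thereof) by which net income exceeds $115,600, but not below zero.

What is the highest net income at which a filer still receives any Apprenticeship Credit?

$218,100

After 41 increments the reduction is 41 × $100 = $4,100, leaving $60; one more increment wipes it out. Increment 41 ends at excess 41 × $2,500 = $102,500, so the highest qualifying income is $115,600 + $102,500 = $218,100.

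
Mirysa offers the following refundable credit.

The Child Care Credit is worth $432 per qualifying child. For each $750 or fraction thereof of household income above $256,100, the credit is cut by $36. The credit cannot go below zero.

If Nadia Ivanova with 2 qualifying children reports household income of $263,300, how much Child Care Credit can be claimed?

$504

Child Care Credit: base = 2 × $432 = $864. income exceeds $256,100 by $7,200, which is 10 full-or-partial $750 increments; reduction = 10 × $36 = $360, leaving $504.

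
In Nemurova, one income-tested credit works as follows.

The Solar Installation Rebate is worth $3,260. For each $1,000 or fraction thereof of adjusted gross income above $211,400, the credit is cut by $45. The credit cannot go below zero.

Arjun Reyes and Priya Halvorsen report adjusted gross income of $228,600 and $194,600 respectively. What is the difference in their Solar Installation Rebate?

Arjun ($228,600): Solar Installation Rebate: income exceeds $211,400 by $17,200, which is 18 full-or-partial $1,000 increments; reduction = 18 × $45 = $810, leaving $2,450.
Priya ($194,600): Solar Installation Rebate: $194,600 is at or below the $211,400 threshold, so the full $3,260 applies.
Difference: |$2,450 − $3,260| = $810.

$810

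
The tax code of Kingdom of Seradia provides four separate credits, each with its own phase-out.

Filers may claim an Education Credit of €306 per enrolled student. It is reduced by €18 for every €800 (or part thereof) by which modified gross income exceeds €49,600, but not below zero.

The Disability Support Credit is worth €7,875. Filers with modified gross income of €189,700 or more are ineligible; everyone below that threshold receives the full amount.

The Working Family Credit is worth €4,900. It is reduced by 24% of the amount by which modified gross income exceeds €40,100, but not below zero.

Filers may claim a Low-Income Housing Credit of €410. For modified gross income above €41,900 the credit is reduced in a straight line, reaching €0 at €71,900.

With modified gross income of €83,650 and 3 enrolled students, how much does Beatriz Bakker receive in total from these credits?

€8,019

Education Credit: base = 3 × €306 = €918. income exceeds €49,600 by €34,050, which is 43 full-or-partial €800 increments; reduction = 43 × €18 = €774, leaving €144.
Disability Support Credit: €83,650 is below the €189,700 cutoff, so the full €7,875 applies.
Working Family Credit: 24% of the €43,550 excess over €40,100 is €10,452 ≥ base, so the credit is €0.
Low-Income Housing Credit: €83,650 is at or above €71,900, so the credit is €0.
Total: €144 + €7,875 + €0 + €0 = €8,019.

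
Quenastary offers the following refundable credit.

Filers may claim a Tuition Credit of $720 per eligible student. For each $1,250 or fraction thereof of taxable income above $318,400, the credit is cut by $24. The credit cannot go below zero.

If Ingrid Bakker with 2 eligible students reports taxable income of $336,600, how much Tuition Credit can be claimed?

$1,080

Tuition Credit: base = 2 × $720 = $1,440. income exceeds $318,400 by $18,200, which is 15 full-or-partial $1,250 increments; reduction = 15 × $24 = $360, leaving $1,080.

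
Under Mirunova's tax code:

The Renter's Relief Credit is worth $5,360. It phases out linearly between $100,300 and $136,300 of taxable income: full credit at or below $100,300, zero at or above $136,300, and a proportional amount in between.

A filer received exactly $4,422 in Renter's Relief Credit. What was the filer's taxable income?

$4,422 is 4,422/5,360 of the full $5,360, so 938/5,360 of the $36,000 range has been used: income = $100,300 + $36,000 × 938/5,360 = $106,600.

$106,600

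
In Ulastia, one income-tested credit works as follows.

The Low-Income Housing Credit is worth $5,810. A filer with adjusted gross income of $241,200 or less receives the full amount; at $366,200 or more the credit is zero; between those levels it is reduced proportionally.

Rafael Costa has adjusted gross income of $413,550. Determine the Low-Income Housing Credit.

$0

Low-Income Housing Credit: $413,550 is at or above $366,200, so the credit is $0.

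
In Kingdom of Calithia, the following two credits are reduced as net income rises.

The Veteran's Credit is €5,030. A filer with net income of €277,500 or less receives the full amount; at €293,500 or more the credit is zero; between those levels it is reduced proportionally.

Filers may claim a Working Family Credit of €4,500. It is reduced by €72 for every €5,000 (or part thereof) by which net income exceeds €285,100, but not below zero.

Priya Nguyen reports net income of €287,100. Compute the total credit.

Veteran's Credit: €287,100 is €9,600 into a €16,000 phase-out range, leaving 6,400/16,000 of the credit: €5,030 × 6,400/16,000 = €2,012.
Working Family Credit: income exceeds €285,100 by €2,000, which is 1 full-or-partial €5,000 increment; reduction = 1 × €72 = €72, leaving €4,428.
Total: €2,012 + €4,428 = €6,440.

€6,440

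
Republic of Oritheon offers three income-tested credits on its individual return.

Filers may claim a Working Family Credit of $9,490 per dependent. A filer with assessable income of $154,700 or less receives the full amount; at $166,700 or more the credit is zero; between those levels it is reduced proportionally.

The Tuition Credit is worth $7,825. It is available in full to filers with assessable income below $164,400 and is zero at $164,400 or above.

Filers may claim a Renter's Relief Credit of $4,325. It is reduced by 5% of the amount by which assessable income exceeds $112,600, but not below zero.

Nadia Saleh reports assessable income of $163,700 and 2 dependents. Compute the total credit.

Working Family Credit: base = 2 × $9,490 = $18,980. $163,700 is $9,000 into a $12,000 phase-out range, leaving 3,000/12,000 of the credit: $18,980 × 3,000/12,000 = $4,745.
Tuition Credit: $163,700 is below the $164,400 cutoff, so the full $7,825 applies.
Renter's Relief Credit: 5% of the $51,100 excess over $112,600 is $2,555; credit = $4,325 − $2,555 = $1,770.
Total: $4,745 + $7,825 + $1,770 = $14,340.

$14,340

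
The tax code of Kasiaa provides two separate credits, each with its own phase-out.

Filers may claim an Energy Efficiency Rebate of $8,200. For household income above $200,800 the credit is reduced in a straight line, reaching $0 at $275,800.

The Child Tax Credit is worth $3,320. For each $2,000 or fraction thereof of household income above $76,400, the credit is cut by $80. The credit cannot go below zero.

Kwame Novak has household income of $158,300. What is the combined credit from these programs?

$8,240

Energy Efficiency Rebate: $158,300 is at or below the $200,800 threshold, so the full $8,200 applies.
Child Tax Credit: income exceeds $76,400 by $81,900, which is 41 full-or-partial $2,000 increments; reduction = 41 × $80 = $3,280, leaving $40.
Total: $8,200 + $40 = $8,240.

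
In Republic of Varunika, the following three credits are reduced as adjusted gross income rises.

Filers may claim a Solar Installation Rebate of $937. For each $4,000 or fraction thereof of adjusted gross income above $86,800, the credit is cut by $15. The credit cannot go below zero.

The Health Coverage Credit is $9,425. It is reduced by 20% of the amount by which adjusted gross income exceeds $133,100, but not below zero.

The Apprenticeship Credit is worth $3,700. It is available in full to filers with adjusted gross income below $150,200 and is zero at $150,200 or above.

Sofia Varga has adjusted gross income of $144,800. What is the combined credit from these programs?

Solar Installation Rebate: income exceeds $86,800 by $58,000, which is 15 full-or-partial $4,000 increments; reduction = 15 × $15 = $225, leaving $712.
Health Coverage Credit: 20% of the $11,700 excess over $133,100 is $2,340; credit = $9,425 − $2,340 = $7,085.
Apprenticeship Credit: $144,800 is below the $150,200 cutoff, so the full $3,700 applies.
Total: $712 + $7,085 + $3,700 = $11,497.

$11,497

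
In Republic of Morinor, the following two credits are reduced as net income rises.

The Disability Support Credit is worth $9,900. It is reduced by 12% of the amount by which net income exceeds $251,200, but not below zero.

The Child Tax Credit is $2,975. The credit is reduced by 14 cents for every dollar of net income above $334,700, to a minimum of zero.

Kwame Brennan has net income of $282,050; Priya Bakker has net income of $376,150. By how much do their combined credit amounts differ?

$9,173

Kwame ($282,050): Disability Support Credit: 12% of the $30,850 excess over $251,200 is $3,702; credit = $9,900 − $3,702 = $6,198. Child Tax Credit: $282,050 is at or below the $334,700 threshold, so the full $2,975 applies. total $6,198 + $2,975 = $9,173
Priya ($376,150): Disability Support Credit: 12% of the $124,950 excess over $251,200 is $14,994 ≥ base, so the credit is $0. Child Tax Credit: 14% of the $41,450 excess over $334,700 is $5,803 ≥ base, so the credit is $0. total $0 + $0 = $0
Difference: |$9,173 − $0| = $9,173.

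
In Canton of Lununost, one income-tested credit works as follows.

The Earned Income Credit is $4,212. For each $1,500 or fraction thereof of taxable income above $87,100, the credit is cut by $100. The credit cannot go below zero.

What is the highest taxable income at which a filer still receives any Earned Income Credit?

$150,100

After 42 increments the reduction is 42 × $100 = $4,200, leaving $12; one more increment wipes it out. Increment 42 ends at excess 42 × $1,500 = $63,000, so the highest qualifying income is $87,100 + $63,000 = $150,100.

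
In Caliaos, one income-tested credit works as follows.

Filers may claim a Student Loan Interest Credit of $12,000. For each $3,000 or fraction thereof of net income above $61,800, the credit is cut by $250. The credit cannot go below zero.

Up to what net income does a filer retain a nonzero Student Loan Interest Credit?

After 47 increments the reduction is 47 × $250 = $11,750, leaving $250; one more increment wipes it out. Increment 47 ends at excess 47 × $3,000 = $141,000, so the highest qualifying income is $61,800 + $141,000 = $202,800.

$202,800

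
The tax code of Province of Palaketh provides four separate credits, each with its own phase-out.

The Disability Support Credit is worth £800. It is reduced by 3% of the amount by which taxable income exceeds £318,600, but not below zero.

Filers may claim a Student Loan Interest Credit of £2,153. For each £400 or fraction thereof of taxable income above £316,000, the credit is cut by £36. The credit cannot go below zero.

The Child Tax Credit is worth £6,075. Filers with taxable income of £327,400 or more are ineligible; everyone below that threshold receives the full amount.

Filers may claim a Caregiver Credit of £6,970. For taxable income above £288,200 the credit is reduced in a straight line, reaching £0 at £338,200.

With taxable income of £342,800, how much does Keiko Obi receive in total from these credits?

Disability Support Credit: 3% of the £24,200 excess over £318,600 is £726; credit = £800 − £726 = £74.
Student Loan Interest Credit: income exceeds £316,000 by £26,800 → 67 increments × £36 = £2,412 ≥ base, so the credit is £0.
Child Tax Credit: £342,800 meets or exceeds the £327,400 cutoff, so the credit is £0.
Caregiver Credit: £342,800 is at or above £338,200, so the credit is £0.
Total: £74 + £0 + £0 + £0 = £74.

£74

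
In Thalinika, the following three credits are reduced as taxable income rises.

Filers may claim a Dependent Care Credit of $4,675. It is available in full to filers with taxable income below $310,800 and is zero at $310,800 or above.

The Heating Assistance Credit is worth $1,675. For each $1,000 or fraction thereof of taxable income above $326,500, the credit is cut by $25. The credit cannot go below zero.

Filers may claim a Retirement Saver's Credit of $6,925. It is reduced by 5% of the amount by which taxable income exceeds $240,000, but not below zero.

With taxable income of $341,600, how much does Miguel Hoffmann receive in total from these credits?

$3,120

Dependent Care Credit: $341,600 meets or exceeds the $310,800 cutoff, so the credit is $0.
Heating Assistance Credit: income exceeds $326,500 by $15,100, which is 16 full-or-partial $1,000 increments; reduction = 16 × $25 = $400, leaving $1,275.
Retirement Saver's Credit: 5% of the $101,600 excess over $240,000 is $5,080; credit = $6,925 − $5,080 = $1,845.
Total: $0 + $1,275 + $1,845 = $3,120.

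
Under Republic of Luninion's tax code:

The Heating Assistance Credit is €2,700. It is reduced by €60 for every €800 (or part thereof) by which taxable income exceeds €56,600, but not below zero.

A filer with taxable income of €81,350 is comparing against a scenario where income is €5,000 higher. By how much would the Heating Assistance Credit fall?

At €81,350 — income exceeds €56,600 by €24,750, which is 31 full-or-partial €800 increments; reduction = 31 × €60 = €1,860, leaving €840.
At €86,350 — income exceeds €56,600 by €29,750, which is 38 full-or-partial €800 increments; reduction = 38 × €60 = €2,280, leaving €420.
Lost: €840 − €420 = €420.

€420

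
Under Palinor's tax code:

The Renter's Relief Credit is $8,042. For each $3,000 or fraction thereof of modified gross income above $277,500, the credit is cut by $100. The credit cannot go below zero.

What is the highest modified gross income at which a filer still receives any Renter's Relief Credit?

After 80 increments the reduction is 80 × $100 = $8,000, leaving $42; one more increment wipes it out. Increment 80 ends at excess 80 × $3,000 = $240,000, so the highest qualifying income is $277,500 + $240,000 = $517,500.

$517,500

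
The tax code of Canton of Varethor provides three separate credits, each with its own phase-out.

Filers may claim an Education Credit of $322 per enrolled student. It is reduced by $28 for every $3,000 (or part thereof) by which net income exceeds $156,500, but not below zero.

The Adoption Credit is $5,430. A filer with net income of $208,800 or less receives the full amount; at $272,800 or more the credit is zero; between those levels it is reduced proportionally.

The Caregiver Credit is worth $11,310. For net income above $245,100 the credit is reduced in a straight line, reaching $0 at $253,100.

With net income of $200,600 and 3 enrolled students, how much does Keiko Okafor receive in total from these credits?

$17,286

Education Credit: base = 3 × $322 = $966. income exceeds $156,500 by $44,100, which is 15 full-or-partial $3,000 increments; reduction = 15 × $28 = $420, leaving $546.
Adoption Credit: $200,600 is at or below the $208,800 threshold, so the full $5,430 applies.
Caregiver Credit: $200,600 is at or below the $245,100 threshold, so the full $11,310 applies.
Total: $546 + $5,430 + $11,310 = $17,286.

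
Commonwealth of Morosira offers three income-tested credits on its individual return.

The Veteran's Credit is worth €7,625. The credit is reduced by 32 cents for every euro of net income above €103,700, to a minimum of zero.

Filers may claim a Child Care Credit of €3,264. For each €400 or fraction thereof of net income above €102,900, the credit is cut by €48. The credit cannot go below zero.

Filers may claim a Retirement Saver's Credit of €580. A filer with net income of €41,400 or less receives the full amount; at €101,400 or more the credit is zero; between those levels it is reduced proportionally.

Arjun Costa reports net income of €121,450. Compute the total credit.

€2,953

Veteran's Credit: 32% of the €17,750 excess over €103,700 is €5,680; credit = €7,625 − €5,680 = €1,945.
Child Care Credit: income exceeds €102,900 by €18,550, which is 47 full-or-partial €400 increments; reduction = 47 × €48 = €2,256, leaving €1,008.
Retirement Saver's Credit: €121,450 is at or above €101,400, so the credit is €0.
Total: €1,945 + €1,008 + €0 = €2,953.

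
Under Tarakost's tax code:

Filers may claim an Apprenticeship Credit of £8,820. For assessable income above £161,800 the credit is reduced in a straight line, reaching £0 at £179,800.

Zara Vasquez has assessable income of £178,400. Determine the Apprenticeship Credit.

Apprenticeship Credit: £178,400 is £16,600 into a £18,000 phase-out range, leaving 1,400/18,000 of the credit: £8,820 × 1,400/18,000 = £686.

£686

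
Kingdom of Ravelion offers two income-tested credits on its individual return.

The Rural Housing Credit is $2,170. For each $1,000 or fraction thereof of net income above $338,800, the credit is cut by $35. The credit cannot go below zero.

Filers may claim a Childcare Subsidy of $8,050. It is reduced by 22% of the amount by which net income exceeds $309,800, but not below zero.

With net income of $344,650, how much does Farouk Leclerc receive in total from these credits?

Rural Housing Credit: income exceeds $338,800 by $5,850, which is 6 full-or-partial $1,000 increments; reduction = 6 × $35 = $210, leaving $1,960.
Childcare Subsidy: 22% of the $34,850 excess over $309,800 is $7,667; credit = $8,050 − $7,667 = $383.
Total: $1,960 + $383 = $2,343.

$2,343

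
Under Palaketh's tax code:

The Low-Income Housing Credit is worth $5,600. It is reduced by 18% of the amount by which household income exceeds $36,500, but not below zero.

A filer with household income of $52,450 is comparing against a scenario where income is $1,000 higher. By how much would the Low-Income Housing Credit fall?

At $52,450 — 18% of the $15,950 excess over $36,500 is $2,871; credit = $5,600 − $2,871 = $2,729.
At $53,450 — 18% of the $16,950 excess over $36,500 is $3,051; credit = $5,600 − $3,051 = $2,549.
Lost: $2,729 − $2,549 = $180.

$180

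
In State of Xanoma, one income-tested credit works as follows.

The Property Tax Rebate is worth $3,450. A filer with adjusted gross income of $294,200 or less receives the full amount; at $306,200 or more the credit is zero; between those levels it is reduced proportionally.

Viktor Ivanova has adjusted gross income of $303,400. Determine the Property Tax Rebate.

Property Tax Rebate: $303,400 is $9,200 into a $12,000 phase-out range, leaving 2,800/12,000 of the credit: $3,450 × 2,800/12,000 = $805.

$805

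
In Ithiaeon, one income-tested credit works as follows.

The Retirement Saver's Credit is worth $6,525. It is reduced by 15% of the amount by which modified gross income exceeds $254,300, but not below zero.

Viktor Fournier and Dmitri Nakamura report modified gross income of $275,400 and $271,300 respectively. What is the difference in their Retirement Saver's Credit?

$615

Viktor ($275,400): Retirement Saver's Credit: 15% of the $21,100 excess over $254,300 is $3,165; credit = $6,525 − $3,165 = $3,360.
Dmitri ($271,300): Retirement Saver's Credit: 15% of the $17,000 excess over $254,300 is $2,550; credit = $6,525 − $2,550 = $3,975.
Difference: |$3,360 − $3,975| = $615.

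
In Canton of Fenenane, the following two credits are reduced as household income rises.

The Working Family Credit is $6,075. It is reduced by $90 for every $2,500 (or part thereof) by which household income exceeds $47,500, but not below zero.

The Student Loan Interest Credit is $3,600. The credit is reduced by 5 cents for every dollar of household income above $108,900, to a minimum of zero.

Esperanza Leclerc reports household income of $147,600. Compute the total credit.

$4,050

Working Family Credit: income exceeds $47,500 by $100,100, which is 41 full-or-partial $2,500 increments; reduction = 41 × $90 = $3,690, leaving $2,385.
Student Loan Interest Credit: 5% of the $38,700 excess over $108,900 is $1,935; credit = $3,600 − $1,935 = $1,665.
Total: $2,385 + $1,665 = $4,050.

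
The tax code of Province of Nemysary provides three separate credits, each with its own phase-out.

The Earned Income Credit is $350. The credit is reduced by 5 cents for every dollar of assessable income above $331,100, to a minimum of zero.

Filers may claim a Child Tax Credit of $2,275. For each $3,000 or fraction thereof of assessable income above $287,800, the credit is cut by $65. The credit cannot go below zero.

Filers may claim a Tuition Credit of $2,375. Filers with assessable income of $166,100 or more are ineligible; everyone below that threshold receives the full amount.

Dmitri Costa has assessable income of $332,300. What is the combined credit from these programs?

Earned Income Credit: 5% of the $1,200 excess over $331,100 is $60; credit = $350 − $60 = $290.
Child Tax Credit: income exceeds $287,800 by $44,500, which is 15 full-or-partial $3,000 increments; reduction = 15 × $65 = $975, leaving $1,300.
Tuition Credit: $332,300 meets or exceeds the $166,100 cutoff, so the credit is $0.
Total: $290 + $1,300 + $0 = $1,590.

$1,590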